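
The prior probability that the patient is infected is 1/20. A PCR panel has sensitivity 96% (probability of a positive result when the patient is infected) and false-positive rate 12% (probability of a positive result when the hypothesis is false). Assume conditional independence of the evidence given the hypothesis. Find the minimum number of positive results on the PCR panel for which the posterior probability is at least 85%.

Prior odds = 0.05/0.95 = 1/19.
Likelihood ratio of a positive result = 0.96/0.12 = 8.
Target posterior odds = 0.85/0.15 = 17/3.
Require 8ⁿ ≥ 17/3 ÷ (1/19) = 323/3.
8² = 64 falls short of 323/3 but 8³ = 512 reaches it, so n = 3.

3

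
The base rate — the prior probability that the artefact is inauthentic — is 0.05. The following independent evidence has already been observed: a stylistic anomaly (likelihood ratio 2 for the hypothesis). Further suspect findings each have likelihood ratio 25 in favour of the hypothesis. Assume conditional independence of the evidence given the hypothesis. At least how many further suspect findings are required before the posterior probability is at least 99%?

3

Prior odds = 0.05/0.95 = 1/19.
Bayes factor of the evidence already in hand = 2.
Odds after that evidence = (1/19) × 2 = 2/19.
Target odds = 0.99/0.01 = 99.
Need 25ⁿ ≥ 99 ÷ (2/19) = 940.5.
25² = 625 falls short of 940.5 but 25³ = 15625 reaches it, so n = 3.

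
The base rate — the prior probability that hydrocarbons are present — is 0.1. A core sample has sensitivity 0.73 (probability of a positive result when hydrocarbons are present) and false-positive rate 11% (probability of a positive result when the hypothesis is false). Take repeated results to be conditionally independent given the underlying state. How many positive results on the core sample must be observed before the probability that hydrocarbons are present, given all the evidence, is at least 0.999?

5

Prior odds: 0.1 ÷ 0.9 = 1/9.
Likelihood ratio of a positive result = 0.73/0.11 = 73/11.
Target posterior odds = 0.999/0.001 = 999.
Require (73/11)ⁿ ≥ 999 ÷ (1/9) = 8991.
(73/11)⁴ = 28398241/14641 falls short of 8991 but (73/11)⁵ ≈12872.1 reaches it, so n = 5.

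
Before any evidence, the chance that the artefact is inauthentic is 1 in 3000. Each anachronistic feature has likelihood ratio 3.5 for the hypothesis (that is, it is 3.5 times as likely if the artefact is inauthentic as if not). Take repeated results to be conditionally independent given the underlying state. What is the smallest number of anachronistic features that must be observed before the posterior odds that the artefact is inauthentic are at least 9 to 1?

9

Prior odds = (1/3000)/(2999/3000) = 1/2999.
Likelihood ratio per anachronistic feature = 3.5.
Target odds = 9.
Need (1/2999) × 3.5ⁿ ≥ 9, i.e. 3.5ⁿ ≥ 26991.
3.5⁸ = 5764801/256 falls short of 26991 but 3.5⁹ = 40353607/512 reaches it, so n = 9.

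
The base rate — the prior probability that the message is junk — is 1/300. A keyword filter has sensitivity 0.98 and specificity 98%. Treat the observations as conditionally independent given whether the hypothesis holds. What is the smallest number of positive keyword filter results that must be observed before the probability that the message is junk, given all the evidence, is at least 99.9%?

4

Prior odds = (1/300)/(299/300) = 1/299.
False-positive rate = 1 − 0.98 = 0.02; likelihood ratio of a positive = 0.98/0.02 = 49.
Target odds: 0.999 ÷ 0.001 = 999.
Need (1/299) × 49ⁿ ≥ 999, i.e. 49ⁿ ≥ 298701.
49³ = 117649 falls short of 298701 but 49⁴ = 5764801 reaches it, so n = 4.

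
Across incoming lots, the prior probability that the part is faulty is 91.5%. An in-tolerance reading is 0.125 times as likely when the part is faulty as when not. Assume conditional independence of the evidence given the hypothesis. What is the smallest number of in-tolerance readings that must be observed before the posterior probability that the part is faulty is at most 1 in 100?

4

Prior odds = 0.915/0.085 = 183/17.
Likelihood ratio per in-tolerance reading = 0.125.
Target posterior odds = 0.01/0.99 = 1/99.
Need (183/17) × 0.125ⁿ ≤ 1/99, i.e. 0.125ⁿ ≤ 17/18117.
0.125³ = 0.001953125 is still above 17/18117 but 0.125⁴ = 1/4096 is at or below it, so n = 4.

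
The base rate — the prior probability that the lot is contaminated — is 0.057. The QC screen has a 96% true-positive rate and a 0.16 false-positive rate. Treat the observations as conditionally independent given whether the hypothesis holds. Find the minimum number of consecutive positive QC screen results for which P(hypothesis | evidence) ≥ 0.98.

Prior odds: 0.057 ÷ 0.943 = 57/943.
Likelihood ratio of a positive result = 0.96/0.16 = 6.
Target odds: 0.98 ÷ 0.02 = 49.
Require 6ⁿ ≥ 49 ÷ (57/943) = 46207/57.
6³ = 216 falls short of 46207/57 but 6⁴ = 1296 reaches it, so n = 4.

4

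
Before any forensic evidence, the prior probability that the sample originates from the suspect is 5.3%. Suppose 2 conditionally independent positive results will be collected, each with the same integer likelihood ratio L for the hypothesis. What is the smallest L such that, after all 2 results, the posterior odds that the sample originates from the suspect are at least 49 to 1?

Prior odds = 0.053/0.947 = 53/947.
Target odds = 49.
Need L² ≥ 49 ÷ (53/947) = 46403/53.
29² = 841 < 46403/53 ≤ 900 = 30², so L = 30.

30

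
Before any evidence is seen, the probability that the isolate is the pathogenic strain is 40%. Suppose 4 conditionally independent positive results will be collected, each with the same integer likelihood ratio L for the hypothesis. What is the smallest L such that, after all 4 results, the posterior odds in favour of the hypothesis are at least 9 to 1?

2

Prior odds = 0.4/0.6 = 2/3.
Target odds = 9.
Need L⁴ ≥ 9 ÷ (2/3) = 13.5.
1⁴ = 1 < 13.5 ≤ 16 = 2⁴, so L = 2.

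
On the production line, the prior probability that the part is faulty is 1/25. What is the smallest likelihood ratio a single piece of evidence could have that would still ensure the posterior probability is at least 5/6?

Prior odds = 0.04/0.96 = 1/24.
Target odds = (5/6)/(1/6) = 5.
Required Bayes factor = 5 ÷ (1/24) = 120.

120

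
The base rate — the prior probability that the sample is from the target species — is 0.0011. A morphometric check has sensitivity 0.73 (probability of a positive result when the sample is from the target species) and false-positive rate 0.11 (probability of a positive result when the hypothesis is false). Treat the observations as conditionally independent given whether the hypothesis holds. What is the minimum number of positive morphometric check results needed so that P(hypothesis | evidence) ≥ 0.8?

5

Prior odds = 0.0011/0.9989 = 11/9989.
Likelihood ratio of a positive result = 0.73/0.11 = 73/11.
Target posterior odds = 0.8/0.2 = 4.
Require (73/11)ⁿ ≥ 4 ÷ (11/9989) = 39956/11.
(73/11)⁴ = 28398241/14641 falls short of 39956/11 but (73/11)⁵ ≈12872.1 reaches it, so n = 5.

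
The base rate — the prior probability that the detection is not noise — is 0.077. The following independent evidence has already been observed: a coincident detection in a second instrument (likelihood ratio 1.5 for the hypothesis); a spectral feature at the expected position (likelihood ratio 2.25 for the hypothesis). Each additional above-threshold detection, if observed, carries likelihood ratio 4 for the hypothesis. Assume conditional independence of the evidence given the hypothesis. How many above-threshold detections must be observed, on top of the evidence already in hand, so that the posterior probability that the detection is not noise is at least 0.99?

5

Prior odds = 0.077/0.923 = 77/923.
Combined Bayes factor of the evidence already in hand = 1.5 × 2.25 = 3.375.
Odds after that evidence = (77/923) × 3.375 = 2079/7384.
Target odds = 0.99/0.01 = 99.
Need 4ⁿ ≥ 99 ÷ (2079/7384) = 7384/21.
4⁴ = 256 falls short of 7384/21 but 4⁵ = 1024 reaches it, so n = 5.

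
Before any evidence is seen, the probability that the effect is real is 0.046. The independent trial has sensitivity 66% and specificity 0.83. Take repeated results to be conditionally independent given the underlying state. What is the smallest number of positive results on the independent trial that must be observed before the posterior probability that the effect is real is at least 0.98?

Prior odds: 0.046 ÷ 0.954 = 23/477.
False-positive rate = 1 − 0.83 = 0.17; likelihood ratio of a positive = 0.66/0.17 = 66/17.
Target odds: 0.98 ÷ 0.02 = 49.
Need (23/477) × (66/17)ⁿ ≥ 49, i.e. (66/17)ⁿ ≥ 23373/23.
(66/17)⁵ ≈882.013 falls short of 23373/23 but (66/17)⁶ ≈3424.29 reaches it, so n = 6.

6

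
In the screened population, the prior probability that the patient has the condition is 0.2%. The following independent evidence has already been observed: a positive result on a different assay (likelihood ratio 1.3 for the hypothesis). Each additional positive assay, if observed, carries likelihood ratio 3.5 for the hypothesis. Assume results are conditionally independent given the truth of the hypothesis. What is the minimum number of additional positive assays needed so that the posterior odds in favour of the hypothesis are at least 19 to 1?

8

Prior odds = 0.002/0.998 = 1/499.
Bayes factor of the evidence already in hand = 1.3.
Odds after that evidence = (1/499) × 1.3 = 13/4990.
Target odds = 19.
Need 3.5ⁿ ≥ 19 ÷ (13/4990) = 94810/13.
3.5⁷ = 823543/128 falls short of 94810/13 but 3.5⁸ = 5764801/256 reaches it, so n = 8.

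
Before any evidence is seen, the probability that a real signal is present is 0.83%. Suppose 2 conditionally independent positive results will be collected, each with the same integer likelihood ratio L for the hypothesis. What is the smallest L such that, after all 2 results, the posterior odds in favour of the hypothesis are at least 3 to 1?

19

Prior odds = 0.0083/0.9917 = 83/9917.
Target odds = 3.
Need L² ≥ 3 ÷ (83/9917) = 29751/83.
18² = 324 < 29751/83 ≤ 361 = 19², so L = 19.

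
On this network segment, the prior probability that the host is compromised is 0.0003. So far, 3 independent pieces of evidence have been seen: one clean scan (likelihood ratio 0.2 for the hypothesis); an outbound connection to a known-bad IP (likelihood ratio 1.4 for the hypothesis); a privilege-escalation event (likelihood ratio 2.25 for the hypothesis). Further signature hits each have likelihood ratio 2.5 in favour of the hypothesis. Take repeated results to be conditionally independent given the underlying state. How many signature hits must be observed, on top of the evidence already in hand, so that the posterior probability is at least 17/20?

12

Prior odds = 0.0003/0.9997 = 3/9997.
Combined Bayes factor of the evidence already in hand = 0.2 × 1.4 × 2.25 = 0.63.
Odds after that evidence = (3/9997) × 0.63 = 189/999700.
Target odds = 0.85/0.15 = 17/3.
Need 2.5ⁿ ≥ 17/3 ÷ (189/999700) = 16994900/567.
2.5¹¹ = 48828125/2048 falls short of 16994900/567 but 2.5¹² = 244140625/4096 reaches it, so n = 12.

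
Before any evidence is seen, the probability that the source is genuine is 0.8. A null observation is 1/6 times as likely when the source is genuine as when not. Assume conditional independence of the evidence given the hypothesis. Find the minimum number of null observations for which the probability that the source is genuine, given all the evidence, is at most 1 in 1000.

Prior odds = 0.8/0.2 = 4.
Likelihood ratio per null observation = 1/6.
Target posterior odds = 0.001/0.999 = 1/999.
Require (1/6)ⁿ ≤ 1/999 ÷ 4 = 1/3996.
(1/6)⁴ = 1/1296 is still above 1/3996 but (1/6)⁵ = 1/7776 is at or below it, so n = 5.

5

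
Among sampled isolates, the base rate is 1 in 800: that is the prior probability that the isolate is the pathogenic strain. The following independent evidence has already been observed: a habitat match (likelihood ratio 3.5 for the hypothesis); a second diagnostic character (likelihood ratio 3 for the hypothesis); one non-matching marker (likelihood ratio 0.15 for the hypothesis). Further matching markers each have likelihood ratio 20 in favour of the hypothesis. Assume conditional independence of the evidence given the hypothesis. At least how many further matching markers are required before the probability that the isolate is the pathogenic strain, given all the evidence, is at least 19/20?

Prior odds = 0.00125/0.99875 = 1/799.
Combined Bayes factor of the evidence already in hand = 3.5 × 3 × 0.15 = 1.575.
Odds after that evidence = (1/799) × 1.575 = 63/31960.
Target odds = 0.95/0.05 = 19.
Need 20ⁿ ≥ 19 ÷ (63/31960) = 607240/63.
20³ = 8000 falls short of 607240/63 but 20⁴ = 160000 reaches it, so n = 4.

4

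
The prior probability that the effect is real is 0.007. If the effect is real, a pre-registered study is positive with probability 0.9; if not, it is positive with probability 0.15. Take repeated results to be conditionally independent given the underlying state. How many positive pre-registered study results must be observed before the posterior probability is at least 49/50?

Prior odds = 0.007/0.993 = 7/993.
Likelihood ratio of a positive = 0.9/0.15 = 6.
Target posterior odds = 0.98/0.02 = 49.
Require 6ⁿ ≥ 49 ÷ (7/993) = 6951.
6⁴ = 1296 falls short of 6951 but 6⁵ = 7776 reaches it, so n = 5.

5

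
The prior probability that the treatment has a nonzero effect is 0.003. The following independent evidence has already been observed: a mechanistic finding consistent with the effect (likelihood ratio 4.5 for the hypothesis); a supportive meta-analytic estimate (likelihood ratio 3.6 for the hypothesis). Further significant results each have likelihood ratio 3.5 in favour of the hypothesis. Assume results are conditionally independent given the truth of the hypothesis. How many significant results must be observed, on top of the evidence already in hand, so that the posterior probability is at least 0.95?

Prior odds = 0.003/0.997 = 3/997.
Combined Bayes factor of the evidence already in hand = 4.5 × 3.6 = 16.2.
Odds after that evidence = (3/997) × 16.2 = 243/4985.
Target odds = 0.95/0.05 = 19.
Need 3.5ⁿ ≥ 19 ÷ (243/4985) = 94715/243.
3.5⁴ = 150.0625 falls short of 94715/243 but 3.5⁵ = 525.21875 reaches it, so n = 5.

5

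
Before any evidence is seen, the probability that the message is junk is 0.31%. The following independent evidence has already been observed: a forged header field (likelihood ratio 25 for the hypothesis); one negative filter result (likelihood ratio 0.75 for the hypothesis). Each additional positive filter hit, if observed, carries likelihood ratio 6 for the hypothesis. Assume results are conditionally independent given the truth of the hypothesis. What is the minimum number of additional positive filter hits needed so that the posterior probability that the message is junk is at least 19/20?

Prior odds = 0.0031/0.9969 = 31/9969.
Combined Bayes factor of the evidence already in hand = 25 × 0.75 = 18.75.
Odds after that evidence = (31/9969) × 18.75 = 775/13292.
Target odds = 0.95/0.05 = 19.
Need 6ⁿ ≥ 19 ÷ (775/13292) = 252548/775.
6³ = 216 falls short of 252548/775 but 6⁴ = 1296 reaches it, so n = 4.

4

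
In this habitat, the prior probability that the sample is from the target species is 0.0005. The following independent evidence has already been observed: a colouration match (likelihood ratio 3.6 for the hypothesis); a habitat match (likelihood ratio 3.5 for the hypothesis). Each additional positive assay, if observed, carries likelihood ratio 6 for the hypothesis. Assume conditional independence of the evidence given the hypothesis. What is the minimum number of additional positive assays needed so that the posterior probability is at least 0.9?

5

Prior odds = 0.0005/0.9995 = 1/1999.
Combined Bayes factor of the evidence already in hand = 3.6 × 3.5 = 12.6.
Odds after that evidence = (1/1999) × 12.6 = 63/9995.
Target odds = 0.9/0.1 = 9.
Need 6ⁿ ≥ 9 ÷ (63/9995) = 9995/7.
6⁴ = 1296 falls short of 9995/7 but 6⁵ = 7776 reaches it, so n = 5.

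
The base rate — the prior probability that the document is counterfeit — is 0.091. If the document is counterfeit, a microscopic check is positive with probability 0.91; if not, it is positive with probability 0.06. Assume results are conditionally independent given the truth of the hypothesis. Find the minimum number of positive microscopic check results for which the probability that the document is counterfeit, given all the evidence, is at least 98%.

3

Prior odds = 0.091/0.909 = 91/909.
Likelihood ratio of a positive = 0.91/0.06 = 91/6.
Target odds: 0.98 ÷ 0.02 = 49.
Require (91/6)ⁿ ≥ 49 ÷ (91/909) = 6363/13.
(91/6)² = 8281/36 falls short of 6363/13 but (91/6)³ = 753571/216 reaches it, so n = 3.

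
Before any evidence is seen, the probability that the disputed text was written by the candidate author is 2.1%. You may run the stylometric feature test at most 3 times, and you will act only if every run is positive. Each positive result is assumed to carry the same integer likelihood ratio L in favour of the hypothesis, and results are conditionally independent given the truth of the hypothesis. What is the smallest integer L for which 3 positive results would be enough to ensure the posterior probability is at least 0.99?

17

Prior odds = 0.021/0.979 = 21/979.
Target odds = 0.99/0.01 = 99.
Need L³ ≥ 99 ÷ (21/979) = 32307/7.
16³ = 4096 < 32307/7 ≤ 4913 = 17³, so L = 17.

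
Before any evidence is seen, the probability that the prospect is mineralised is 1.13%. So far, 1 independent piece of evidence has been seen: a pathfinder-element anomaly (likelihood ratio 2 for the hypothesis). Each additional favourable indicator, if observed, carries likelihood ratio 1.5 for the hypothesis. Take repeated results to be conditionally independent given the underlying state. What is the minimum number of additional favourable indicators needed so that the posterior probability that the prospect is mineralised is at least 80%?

13

Prior odds = 0.0113/0.9887 = 113/9887.
Bayes factor of the evidence already in hand = 2.
Odds after that evidence = (113/9887) × 2 = 226/9887.
Target odds = 0.8/0.2 = 4.
Need 1.5ⁿ ≥ 4 ÷ (226/9887) = 19774/113.
1.5¹² = 531441/4096 falls short of 19774/113 but 1.5¹³ = 1594323/8192 reaches it, so n = 13.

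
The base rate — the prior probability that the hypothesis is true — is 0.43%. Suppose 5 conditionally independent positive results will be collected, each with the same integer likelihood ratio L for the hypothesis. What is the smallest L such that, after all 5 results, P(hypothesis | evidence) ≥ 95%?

6

Prior odds = 0.0043/0.9957 = 43/9957.
Target odds = 0.95/0.05 = 19.
Need L⁵ ≥ 19 ÷ (43/9957) = 189183/43.
5⁵ = 3125 < 189183/43 ≤ 7776 = 6⁵, so L = 6.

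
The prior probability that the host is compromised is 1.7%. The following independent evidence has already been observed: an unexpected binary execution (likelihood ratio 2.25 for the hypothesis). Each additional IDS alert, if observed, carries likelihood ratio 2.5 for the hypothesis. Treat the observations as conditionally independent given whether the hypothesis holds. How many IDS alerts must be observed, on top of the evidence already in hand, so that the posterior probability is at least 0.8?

Prior odds = 0.017/0.983 = 17/983.
Bayes factor of the evidence already in hand = 2.25.
Odds after that evidence = (17/983) × 2.25 = 153/3932.
Target odds = 0.8/0.2 = 4.
Need 2.5ⁿ ≥ 4 ÷ (153/3932) = 15728/153.
2.5⁵ = 97.65625 falls short of 15728/153 but 2.5⁶ = 244.140625 reaches it, so n = 6.

6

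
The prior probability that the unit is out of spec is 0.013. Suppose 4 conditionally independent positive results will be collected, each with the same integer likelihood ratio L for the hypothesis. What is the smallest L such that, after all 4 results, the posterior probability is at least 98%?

8

Prior odds = 0.013/0.987 = 13/987.
Target odds = 0.98/0.02 = 49.
Need L⁴ ≥ 49 ÷ (13/987) = 48363/13.
7⁴ = 2401 < 48363/13 ≤ 4096 = 8⁴, so L = 8.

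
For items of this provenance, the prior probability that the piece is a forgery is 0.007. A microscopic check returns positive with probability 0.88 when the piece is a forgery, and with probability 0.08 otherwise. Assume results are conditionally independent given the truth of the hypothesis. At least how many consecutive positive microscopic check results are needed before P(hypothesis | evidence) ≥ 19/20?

Prior odds = 0.007/0.993 = 7/993.
Likelihood ratio of a positive result = 0.88/0.08 = 11.
Target odds: 0.95 ÷ 0.05 = 19.
Need (7/993) × 11ⁿ ≥ 19, i.e. 11ⁿ ≥ 18867/7.
11³ = 1331 falls short of 18867/7 but 11⁴ = 14641 reaches it, so n = 4.

4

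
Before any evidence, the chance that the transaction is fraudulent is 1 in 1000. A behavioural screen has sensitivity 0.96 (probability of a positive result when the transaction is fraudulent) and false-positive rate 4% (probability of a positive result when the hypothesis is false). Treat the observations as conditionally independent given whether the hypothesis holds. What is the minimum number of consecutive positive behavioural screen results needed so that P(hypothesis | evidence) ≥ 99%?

4

Prior odds: 0.001 ÷ 0.999 = 1/999.
Likelihood ratio of a positive result = 0.96/0.04 = 24.
Target odds: 0.99 ÷ 0.01 = 99.
Need (1/999) × 24ⁿ ≥ 99, i.e. 24ⁿ ≥ 98901.
24³ = 13824 falls short of 98901 but 24⁴ = 331776 reaches it, so n = 4.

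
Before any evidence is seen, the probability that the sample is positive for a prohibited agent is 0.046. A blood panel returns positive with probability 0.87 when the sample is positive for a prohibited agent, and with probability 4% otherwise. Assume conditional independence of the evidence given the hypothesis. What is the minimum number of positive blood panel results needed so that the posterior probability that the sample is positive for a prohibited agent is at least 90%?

Prior odds = 0.046/0.954 = 23/477.
Likelihood ratio of a positive result = 0.87/0.04 = 21.75.
Target posterior odds = 0.9/0.1 = 9.
Require 21.75ⁿ ≥ 9 ÷ (23/477) = 4293/23.
21.75¹ = 21.75 falls short of 4293/23 but 21.75² = 473.0625 reaches it, so n = 2.

2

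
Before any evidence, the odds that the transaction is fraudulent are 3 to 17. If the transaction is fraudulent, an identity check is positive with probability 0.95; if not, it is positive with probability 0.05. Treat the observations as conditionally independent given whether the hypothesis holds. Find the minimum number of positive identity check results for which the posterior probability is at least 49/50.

2

Prior odds = 3/17.
Likelihood ratio of a positive = 0.95/0.05 = 19.
Target posterior odds = 0.98/0.02 = 49.
Require 19ⁿ ≥ 49 ÷ (3/17) = 833/3.
19¹ = 19 falls short of 833/3 but 19² = 361 reaches it, so n = 2.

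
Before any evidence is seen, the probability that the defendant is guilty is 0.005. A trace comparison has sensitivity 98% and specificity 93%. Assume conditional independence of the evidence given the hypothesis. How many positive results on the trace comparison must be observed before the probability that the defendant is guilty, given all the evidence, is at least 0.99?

Prior odds = 0.005/0.995 = 1/199.
False-positive rate = 1 − 0.93 = 0.07; likelihood ratio of a positive = 0.98/0.07 = 14.
Target odds: 0.99 ÷ 0.01 = 99.
Need (1/199) × 14ⁿ ≥ 99, i.e. 14ⁿ ≥ 19701.
14³ = 2744 falls short of 19701 but 14⁴ = 38416 reaches it, so n = 4.

4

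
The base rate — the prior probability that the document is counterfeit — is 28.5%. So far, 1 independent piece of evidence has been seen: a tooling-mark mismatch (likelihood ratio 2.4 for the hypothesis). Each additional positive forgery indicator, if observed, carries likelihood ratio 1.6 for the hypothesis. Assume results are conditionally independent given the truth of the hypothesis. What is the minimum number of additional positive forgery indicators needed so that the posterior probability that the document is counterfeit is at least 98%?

Prior odds = 0.285/0.715 = 57/143.
Bayes factor of the evidence already in hand = 2.4.
Odds after that evidence = (57/143) × 2.4 = 684/715.
Target odds = 0.98/0.02 = 49.
Need 1.6ⁿ ≥ 49 ÷ (684/715) = 35035/684.
1.6⁸ = 16777216/390625 falls short of 35035/684 but 1.6⁹ = 134217728/1953125 reaches it, so n = 9.

9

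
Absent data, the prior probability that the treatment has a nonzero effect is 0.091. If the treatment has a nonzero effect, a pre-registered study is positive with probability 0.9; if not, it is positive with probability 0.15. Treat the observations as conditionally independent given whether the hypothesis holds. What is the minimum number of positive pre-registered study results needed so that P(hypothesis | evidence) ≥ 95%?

Prior odds: 0.091 ÷ 0.909 = 91/909.
Likelihood ratio of a positive = 0.9/0.15 = 6.
Target posterior odds = 0.95/0.05 = 19.
Require 6ⁿ ≥ 19 ÷ (91/909) = 17271/91.
6² = 36 falls short of 17271/91 but 6³ = 216 reaches it, so n = 3.

3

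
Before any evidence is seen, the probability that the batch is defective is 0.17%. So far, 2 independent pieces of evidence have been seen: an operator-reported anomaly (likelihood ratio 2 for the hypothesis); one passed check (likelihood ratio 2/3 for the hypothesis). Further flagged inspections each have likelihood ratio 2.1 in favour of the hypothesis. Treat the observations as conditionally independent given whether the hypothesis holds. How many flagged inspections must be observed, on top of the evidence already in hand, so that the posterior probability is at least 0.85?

11

Prior odds = 0.0017/0.9983 = 17/9983.
Combined Bayes factor of the evidence already in hand = 2 × (2/3) = 4/3.
Odds after that evidence = (17/9983) × 4/3 = 68/29949.
Target odds = 0.85/0.15 = 17/3.
Need 2.1ⁿ ≥ 17/3 ÷ (68/29949) = 2495.75.
2.1¹⁰ ≈1667.99 falls short of 2495.75 but 2.1¹¹ ≈3502.78 reaches it, so n = 11.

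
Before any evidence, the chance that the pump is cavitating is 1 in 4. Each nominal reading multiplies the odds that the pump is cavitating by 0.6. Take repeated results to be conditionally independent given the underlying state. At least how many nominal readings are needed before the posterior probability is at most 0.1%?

Prior odds = 0.25/0.75 = 1/3.
Likelihood ratio per nominal reading = 0.6.
Target posterior odds = 0.001/0.999 = 1/999.
Require 0.6ⁿ ≤ 1/999 ÷ (1/3) = 1/333.
0.6¹¹ = 177147/48828125 is still above 1/333 but 0.6¹² = 531441/244140625 is at or below it, so n = 12.

12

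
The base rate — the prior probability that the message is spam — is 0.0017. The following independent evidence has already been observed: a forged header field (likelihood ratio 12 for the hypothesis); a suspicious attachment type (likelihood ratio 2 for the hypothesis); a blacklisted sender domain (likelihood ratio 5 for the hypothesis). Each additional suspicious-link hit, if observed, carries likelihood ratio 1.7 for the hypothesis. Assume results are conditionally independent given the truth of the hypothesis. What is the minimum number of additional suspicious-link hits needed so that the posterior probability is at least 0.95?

Prior odds = 0.0017/0.9983 = 17/9983.
Combined Bayes factor of the evidence already in hand = 12 × 2 × 5 = 120.
Odds after that evidence = (17/9983) × 120 = 2040/9983.
Target odds = 0.95/0.05 = 19.
Need 1.7ⁿ ≥ 19 ÷ (2040/9983) = 189677/2040.
1.7⁸ ≈69.7576 falls short of 189677/2040 but 1.7⁹ ≈118.588 reaches it, so n = 9.

9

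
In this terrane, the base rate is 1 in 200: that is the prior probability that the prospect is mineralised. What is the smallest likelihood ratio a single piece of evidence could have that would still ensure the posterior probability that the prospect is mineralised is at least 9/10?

1791

Prior odds = 0.005/0.995 = 1/199.
Target odds = 0.9/0.1 = 9.
Required Bayes factor = 9 ÷ (1/199) = 1791.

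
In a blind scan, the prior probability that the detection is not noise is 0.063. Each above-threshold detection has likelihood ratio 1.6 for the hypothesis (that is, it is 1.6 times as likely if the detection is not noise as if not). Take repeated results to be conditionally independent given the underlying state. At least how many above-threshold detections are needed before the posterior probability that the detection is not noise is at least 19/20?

Prior odds: 0.063 ÷ 0.937 = 63/937.
Likelihood ratio per above-threshold detection = 1.6.
Target posterior odds = 0.95/0.05 = 19.
Need (63/937) × 1.6ⁿ ≥ 19, i.e. 1.6ⁿ ≥ 17803/63.
1.6¹² ≈281.475 falls short of 17803/63 but 1.6¹³ ≈450.36 reaches it, so n = 13.

13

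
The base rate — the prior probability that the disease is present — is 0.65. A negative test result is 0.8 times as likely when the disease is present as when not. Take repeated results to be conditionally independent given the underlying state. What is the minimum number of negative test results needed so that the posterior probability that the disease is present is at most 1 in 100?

24

Prior odds = 0.65/0.35 = 13/7.
Likelihood ratio per negative test result = 0.8.
Target posterior odds = 0.01/0.99 = 1/99.
Require 0.8ⁿ ≤ 1/99 ÷ (13/7) = 7/1287.
0.8²³ ≈0.00590296 is still above 7/1287 but 0.8²⁴ ≈0.00472237 is at or below it, so n = 24.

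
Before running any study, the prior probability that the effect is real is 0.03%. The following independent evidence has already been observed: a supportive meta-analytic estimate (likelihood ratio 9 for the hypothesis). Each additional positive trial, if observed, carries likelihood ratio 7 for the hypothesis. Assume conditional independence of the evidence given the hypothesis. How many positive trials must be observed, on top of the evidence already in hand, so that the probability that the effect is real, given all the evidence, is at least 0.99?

Prior odds = 0.0003/0.9997 = 3/9997.
Bayes factor of the evidence already in hand = 9.
Odds after that evidence = (3/9997) × 9 = 27/9997.
Target odds = 0.99/0.01 = 99.
Need 7ⁿ ≥ 99 ÷ (27/9997) = 109967/3.
7⁵ = 16807 falls short of 109967/3 but 7⁶ = 117649 reaches it, so n = 6.

6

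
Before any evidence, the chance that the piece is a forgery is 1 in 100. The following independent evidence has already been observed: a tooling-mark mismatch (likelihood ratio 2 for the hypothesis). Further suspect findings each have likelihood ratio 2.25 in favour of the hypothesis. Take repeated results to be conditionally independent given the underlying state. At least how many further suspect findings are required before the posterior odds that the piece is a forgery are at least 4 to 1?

Prior odds = 0.01/0.99 = 1/99.
Bayes factor of the evidence already in hand = 2.
Odds after that evidence = (1/99) × 2 = 2/99.
Target odds = 4.
Need 2.25ⁿ ≥ 4 ÷ (2/99) = 198.
2.25⁶ = 531441/4096 falls short of 198 but 2.25⁷ = 4782969/16384 reaches it, so n = 7.

7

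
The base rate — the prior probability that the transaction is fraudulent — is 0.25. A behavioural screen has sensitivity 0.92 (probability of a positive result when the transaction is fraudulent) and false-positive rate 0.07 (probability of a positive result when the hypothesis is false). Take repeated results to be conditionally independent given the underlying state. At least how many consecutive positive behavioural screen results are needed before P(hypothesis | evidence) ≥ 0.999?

Prior odds: 0.25 ÷ 0.75 = 1/3.
Likelihood ratio of a positive result = 0.92/0.07 = 92/7.
Target odds: 0.999 ÷ 0.001 = 999.
Need (1/3) × (92/7)ⁿ ≥ 999, i.e. (92/7)ⁿ ≥ 2997.
(92/7)³ = 778688/343 falls short of 2997 but (92/7)⁴ = 71639296/2401 reaches it, so n = 4.

4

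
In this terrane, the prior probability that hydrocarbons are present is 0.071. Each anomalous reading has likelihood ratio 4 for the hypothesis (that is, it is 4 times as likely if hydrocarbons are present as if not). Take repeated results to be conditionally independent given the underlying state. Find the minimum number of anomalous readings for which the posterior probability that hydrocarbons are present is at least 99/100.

Prior odds: 0.071 ÷ 0.929 = 71/929.
Likelihood ratio per anomalous reading = 4.
Target posterior odds = 0.99/0.01 = 99.
Require 4ⁿ ≥ 99 ÷ (71/929) = 91971/71.
4⁵ = 1024 falls short of 91971/71 but 4⁶ = 4096 reaches it, so n = 6.

6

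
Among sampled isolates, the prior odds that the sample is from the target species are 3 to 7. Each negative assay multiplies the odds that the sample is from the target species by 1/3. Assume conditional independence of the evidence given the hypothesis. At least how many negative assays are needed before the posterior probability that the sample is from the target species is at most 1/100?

Prior odds = 3/7.
Likelihood ratio per negative assay = 1/3.
Target odds: 0.01 ÷ 0.99 = 1/99.
Need (3/7) × (1/3)ⁿ ≤ 1/99, i.e. (1/3)ⁿ ≤ 7/297.
(1/3)³ = 1/27 is still above 7/297 but (1/3)⁴ = 1/81 is at or below it, so n = 4.

4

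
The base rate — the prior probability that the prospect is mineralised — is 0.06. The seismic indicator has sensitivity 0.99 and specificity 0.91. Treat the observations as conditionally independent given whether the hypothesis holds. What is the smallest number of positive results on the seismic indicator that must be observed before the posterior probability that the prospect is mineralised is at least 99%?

4

Prior odds = 0.06/0.94 = 3/47.
False-positive rate = 1 − 0.91 = 0.09; likelihood ratio of a positive = 0.99/0.09 = 11.
Target posterior odds = 0.99/0.01 = 99.
Require 11ⁿ ≥ 99 ÷ (3/47) = 1551.
11³ = 1331 falls short of 1551 but 11⁴ = 14641 reaches it, so n = 4.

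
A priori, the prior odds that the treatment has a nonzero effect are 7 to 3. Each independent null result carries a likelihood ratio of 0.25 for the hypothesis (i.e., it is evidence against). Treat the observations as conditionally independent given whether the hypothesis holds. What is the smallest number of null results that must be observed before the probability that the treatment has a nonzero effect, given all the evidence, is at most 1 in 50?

Prior odds = 7/3.
Likelihood ratio per null result = 0.25.
Target posterior odds = 0.02/0.98 = 1/49.
Need (7/3) × 0.25ⁿ ≤ 1/49, i.e. 0.25ⁿ ≤ 3/343.
0.25³ = 0.015625 is still above 3/343 but 0.25⁴ = 0.00390625 is at or below it, so n = 4.

4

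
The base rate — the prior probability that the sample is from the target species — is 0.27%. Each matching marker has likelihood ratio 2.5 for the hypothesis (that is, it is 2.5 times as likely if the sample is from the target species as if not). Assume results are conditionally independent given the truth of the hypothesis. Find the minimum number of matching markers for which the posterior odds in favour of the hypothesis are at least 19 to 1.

10

Prior odds: 0.0027 ÷ 0.9973 = 27/9973.
Likelihood ratio per matching marker = 2.5.
Target odds = 19.
Require 2.5ⁿ ≥ 19 ÷ (27/9973) = 189487/27.
2.5⁹ = 1953125/512 falls short of 189487/27 but 2.5¹⁰ = 9765625/1024 reaches it, so n = 10.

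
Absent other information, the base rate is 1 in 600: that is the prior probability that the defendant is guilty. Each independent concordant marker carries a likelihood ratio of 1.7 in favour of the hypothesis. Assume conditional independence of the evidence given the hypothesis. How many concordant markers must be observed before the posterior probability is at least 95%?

Prior odds = (1/600)/(599/600) = 1/599.
Likelihood ratio per concordant marker = 1.7.
Target odds: 0.95 ÷ 0.05 = 19.
Need (1/599) × 1.7ⁿ ≥ 19, i.e. 1.7ⁿ ≥ 11381.
1.7¹⁷ ≈8272.4 falls short of 11381 but 1.7¹⁸ ≈14063.1 reaches it, so n = 18.

18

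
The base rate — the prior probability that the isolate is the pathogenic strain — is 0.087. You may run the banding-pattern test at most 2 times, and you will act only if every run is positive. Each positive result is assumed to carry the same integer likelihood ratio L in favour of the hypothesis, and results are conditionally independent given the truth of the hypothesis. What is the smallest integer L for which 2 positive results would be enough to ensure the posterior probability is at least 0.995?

Prior odds = 0.087/0.913 = 87/913.
Target odds = 0.995/0.005 = 199.
Need L² ≥ 199 ÷ (87/913) = 181687/87.
45² = 2025 < 181687/87 ≤ 2116 = 46², so L = 46.

46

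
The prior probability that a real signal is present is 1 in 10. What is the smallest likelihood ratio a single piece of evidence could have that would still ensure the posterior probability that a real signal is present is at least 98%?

Prior odds = 0.1/0.9 = 1/9.
Target odds = 0.98/0.02 = 49.
Required Bayes factor = 49 ÷ (1/9) = 441.

441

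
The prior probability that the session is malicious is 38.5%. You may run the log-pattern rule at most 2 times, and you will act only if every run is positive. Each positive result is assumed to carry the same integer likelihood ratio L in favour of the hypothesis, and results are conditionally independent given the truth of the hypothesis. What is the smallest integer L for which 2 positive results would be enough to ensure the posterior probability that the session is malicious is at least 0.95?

Prior odds = 0.385/0.615 = 77/123.
Target odds = 0.95/0.05 = 19.
Need L² ≥ 19 ÷ (77/123) = 2337/77.
5² = 25 < 2337/77 ≤ 36 = 6², so L = 6.

6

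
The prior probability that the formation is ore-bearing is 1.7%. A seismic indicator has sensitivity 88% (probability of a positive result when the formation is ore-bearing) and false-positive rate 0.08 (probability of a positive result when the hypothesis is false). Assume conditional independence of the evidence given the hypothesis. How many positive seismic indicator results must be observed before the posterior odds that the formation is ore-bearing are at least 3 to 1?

Prior odds: 0.017 ÷ 0.983 = 17/983.
Likelihood ratio of a positive result = 0.88/0.08 = 11.
Target odds = 3.
Require 11ⁿ ≥ 3 ÷ (17/983) = 2949/17.
11² = 121 falls short of 2949/17 but 11³ = 1331 reaches it, so n = 3.

3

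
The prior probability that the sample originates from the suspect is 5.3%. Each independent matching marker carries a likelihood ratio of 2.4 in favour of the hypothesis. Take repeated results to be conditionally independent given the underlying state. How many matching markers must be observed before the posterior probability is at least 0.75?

Prior odds = 0.053/0.947 = 53/947.
Likelihood ratio per matching marker = 2.4.
Target posterior odds = 0.75/0.25 = 3.
Require 2.4ⁿ ≥ 3 ÷ (53/947) = 2841/53.
2.4⁴ = 33.1776 falls short of 2841/53 but 2.4⁵ = 79.62624 reaches it, so n = 5.

5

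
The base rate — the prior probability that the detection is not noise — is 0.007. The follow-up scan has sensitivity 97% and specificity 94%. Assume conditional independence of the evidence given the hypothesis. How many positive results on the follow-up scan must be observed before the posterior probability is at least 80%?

Prior odds: 0.007 ÷ 0.993 = 7/993.
False-positive rate = 1 − 0.94 = 0.06; likelihood ratio of a positive = 0.97/0.06 = 97/6.
Target posterior odds = 0.8/0.2 = 4.
Need (7/993) × (97/6)ⁿ ≥ 4, i.e. (97/6)ⁿ ≥ 3972/7.
(97/6)² = 9409/36 falls short of 3972/7 but (97/6)³ = 912673/216 reaches it, so n = 3.

3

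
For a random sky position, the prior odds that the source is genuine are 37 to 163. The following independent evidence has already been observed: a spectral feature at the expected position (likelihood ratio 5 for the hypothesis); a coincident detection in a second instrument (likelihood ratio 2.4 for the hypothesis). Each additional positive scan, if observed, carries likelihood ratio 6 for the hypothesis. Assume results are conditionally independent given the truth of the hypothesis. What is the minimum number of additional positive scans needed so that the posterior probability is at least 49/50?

2

Prior odds = 37/163.
Combined Bayes factor of the evidence already in hand = 5 × 2.4 = 12.
Odds after that evidence = (37/163) × 12 = 444/163.
Target odds = 0.98/0.02 = 49.
Need 6ⁿ ≥ 49 ÷ (444/163) = 7987/444.
6¹ = 6 falls short of 7987/444 but 6² = 36 reaches it, so n = 2.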